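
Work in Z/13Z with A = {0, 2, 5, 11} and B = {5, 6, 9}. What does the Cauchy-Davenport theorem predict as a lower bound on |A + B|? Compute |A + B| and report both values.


Cauchy-Davenport: |A + B| ≥ min(p, |A| + |B| - 1) for A, B nonempty in Z/pZ.
|A| = 4, |B| = 3, p = 13.
CD lower bound = min(13, 4 + 3 - 1) = min(13, 6) = 6.
Compute A + B mod 13 directly:
a = 0: 0+5=5, 0+6=6, 0+9=9
a = 2: 2+5=7, 2+6=8, 2+9=11
a = 5: 5+5=10, 5+6=11, 5+9=1
a = 11: 11+5=3, 11+6=4, 11+9=7
A + B = {1, 3, 4, 5, 6, 7, 8, 9, 10, 11}, so |A + B| = 10.
Verify: 10 ≥ 6? Yes ✓.

CD lower bound = 6, actual |A + B| = 10.


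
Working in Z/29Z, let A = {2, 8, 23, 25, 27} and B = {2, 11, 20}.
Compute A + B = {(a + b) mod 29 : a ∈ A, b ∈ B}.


Work in Z/29Z: reduce every sum a + b modulo 29.
Enumerate all 15 pairs:
a = 2: 2+2=4, 2+11=13, 2+20=22
a = 8: 8+2=10, 8+11=19, 8+20=28
a = 23: 23+2=25, 23+11=5, 23+20=14
a = 25: 25+2=27, 25+11=7, 25+20=16
a = 27: 27+2=0, 27+11=9, 27+20=18
Distinct residues collected: {0, 4, 5, 7, 9, 10, 13, 14, 16, 18, 19, 22, 25, 27, 28}
|A + B| = 15 (out of 29 total residues).

A + B = {0, 4, 5, 7, 9, 10, 13, 14, 16, 18, 19, 22, 25, 27, 28}


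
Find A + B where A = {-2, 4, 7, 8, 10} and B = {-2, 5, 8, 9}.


A + B = {a + b : a ∈ A, b ∈ B}.
Enumerate all |A|·|B| = 5·4 = 20 pairs (a, b) and collect distinct sums.
a = -2: -2+-2=-4, -2+5=3, -2+8=6, -2+9=7
a = 4: 4+-2=2, 4+5=9, 4+8=12, 4+9=13
a = 7: 7+-2=5, 7+5=12, 7+8=15, 7+9=16
a = 8: 8+-2=6, 8+5=13, 8+8=16, 8+9=17
a = 10: 10+-2=8, 10+5=15, 10+8=18, 10+9=19
Collecting distinct sums: A + B = {-4, 2, 3, 5, 6, 7, 8, 9, 12, 13, 15, 16, 17, 18, 19}
|A + B| = 15

A + B = {-4, 2, 3, 5, 6, 7, 8, 9, 12, 13, 15, 16, 17, 18, 19}


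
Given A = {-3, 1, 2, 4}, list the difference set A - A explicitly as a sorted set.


A - A = {a - a' : a, a' ∈ A}.
Compute a - a' for each ordered pair (a, a'):
a = -3: -3--3=0, -3-1=-4, -3-2=-5, -3-4=-7
a = 1: 1--3=4, 1-1=0, 1-2=-1, 1-4=-3
a = 2: 2--3=5, 2-1=1, 2-2=0, 2-4=-2
a = 4: 4--3=7, 4-1=3, 4-2=2, 4-4=0
Collecting distinct values (and noting 0 appears from a-a):
A - A = {-7, -5, -4, -3, -2, -1, 0, 1, 2, 3, 4, 5, 7}
|A - A| = 13

A - A = {-7, -5, -4, -3, -2, -1, 0, 1, 2, 3, 4, 5, 7}


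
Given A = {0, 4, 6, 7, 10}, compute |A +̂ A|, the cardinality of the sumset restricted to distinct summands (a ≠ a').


Restricted sumset: A +̂ A = {a + a' : a ∈ A, a' ∈ A, a ≠ a'}.
Equivalently, take A + A and drop any sum 2a that is achievable ONLY as a + a for a ∈ A (i.e. sums representable only with equal summands).
Enumerate pairs (a, a') with a < a' (symmetric, so each unordered pair gives one sum; this covers all a ≠ a'):
  0 + 4 = 4
  0 + 6 = 6
  0 + 7 = 7
  0 + 10 = 10
  4 + 6 = 10
  4 + 7 = 11
  4 + 10 = 14
  6 + 7 = 13
  6 + 10 = 16
  7 + 10 = 17
Collected distinct sums: {4, 6, 7, 10, 11, 13, 14, 16, 17}
|A +̂ A| = 9
(Reference bound: |A +̂ A| ≥ 2|A| - 3 for |A| ≥ 2, with |A| = 5 giving ≥ 7.)

|A +̂ A| = 9


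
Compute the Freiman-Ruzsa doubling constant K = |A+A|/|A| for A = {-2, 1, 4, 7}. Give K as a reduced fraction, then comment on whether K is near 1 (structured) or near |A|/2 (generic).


|A| = 4.
Compute A + A by enumerating all 16 pairs.
A + A = {-4, -1, 2, 5, 8, 11, 14}, so |A + A| = 7.
K = |A + A| / |A| = 7/4 (already in lowest terms) ≈ 1.7500.
Reference: AP of size 4 gives K = 7/4 ≈ 1.7500; a fully generic set of size 4 gives K ≈ 2.5000.

|A| = 4, |A + A| = 7, K = 7/4.


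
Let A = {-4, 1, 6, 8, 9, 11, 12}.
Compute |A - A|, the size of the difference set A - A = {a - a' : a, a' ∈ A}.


A - A = {a - a' : a, a' ∈ A}; |A| = 7.
Bounds: 2|A|-1 ≤ |A - A| ≤ |A|² - |A| + 1, i.e. 13 ≤ |A - A| ≤ 43.
Note: 0 ∈ A - A always (from a - a). The set is symmetric: if d ∈ A - A then -d ∈ A - A.
Enumerate nonzero differences d = a - a' with a > a' (then include -d):
Positive differences: {1, 2, 3, 4, 5, 6, 7, 8, 10, 11, 12, 13, 15, 16}
Full difference set: {0} ∪ (positive diffs) ∪ (negative diffs).
|A - A| = 1 + 2·14 = 29 (matches direct enumeration: 29).

|A - A| = 29


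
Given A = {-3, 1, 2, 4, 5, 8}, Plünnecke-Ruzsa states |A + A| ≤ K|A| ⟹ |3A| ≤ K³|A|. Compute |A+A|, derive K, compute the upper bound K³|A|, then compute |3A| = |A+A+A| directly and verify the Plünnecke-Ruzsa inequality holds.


|A| = 6.
Step 1: Compute A + A by enumerating all 36 pairs.
A + A = {-6, -2, -1, 1, 2, 3, 4, 5, 6, 7, 8, 9, 10, 12, 13, 16}, so |A + A| = 16.
Step 2: Doubling constant K = |A + A|/|A| = 16/6 = 16/6 ≈ 2.6667.
Step 3: Plünnecke-Ruzsa gives |3A| ≤ K³·|A| = (2.6667)³ · 6 ≈ 113.7778.
Step 4: Compute 3A = A + A + A directly by enumerating all triples (a,b,c) ∈ A³; |3A| = 27.
Step 5: Check 27 ≤ 113.7778? Yes ✓.

K = 16/6, Plünnecke-Ruzsa bound K³|A| ≈ 113.7778, |3A| = 27, inequality holds.


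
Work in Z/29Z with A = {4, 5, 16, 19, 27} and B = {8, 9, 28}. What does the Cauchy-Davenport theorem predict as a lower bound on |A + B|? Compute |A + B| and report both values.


Cauchy-Davenport: |A + B| ≥ min(p, |A| + |B| - 1) for A, B nonempty in Z/pZ.
|A| = 5, |B| = 3, p = 29.
CD lower bound = min(29, 5 + 3 - 1) = min(29, 7) = 7.
Compute A + B mod 29 directly:
a = 4: 4+8=12, 4+9=13, 4+28=3
a = 5: 5+8=13, 5+9=14, 5+28=4
a = 16: 16+8=24, 16+9=25, 16+28=15
a = 19: 19+8=27, 19+9=28, 19+28=18
a = 27: 27+8=6, 27+9=7, 27+28=26
A + B = {3, 4, 6, 7, 12, 13, 14, 15, 18, 24, 25, 26, 27, 28}, so |A + B| = 14.
Verify: 14 ≥ 7? Yes ✓.

CD lower bound = 7, actual |A + B| = 14.


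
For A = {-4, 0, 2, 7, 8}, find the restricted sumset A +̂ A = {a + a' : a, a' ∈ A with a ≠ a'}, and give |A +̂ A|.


Restricted sumset: A +̂ A = {a + a' : a ∈ A, a' ∈ A, a ≠ a'}.
Equivalently, take A + A and drop any sum 2a that is achievable ONLY as a + a for a ∈ A (i.e. sums representable only with equal summands).
Enumerate pairs (a, a') with a < a' (symmetric, so each unordered pair gives one sum; this covers all a ≠ a'):
  -4 + 0 = -4
  -4 + 2 = -2
  -4 + 7 = 3
  -4 + 8 = 4
  0 + 2 = 2
  0 + 7 = 7
  0 + 8 = 8
  2 + 7 = 9
  2 + 8 = 10
  7 + 8 = 15
Collected distinct sums: {-4, -2, 2, 3, 4, 7, 8, 9, 10, 15}
|A +̂ A| = 10
(Reference bound: |A +̂ A| ≥ 2|A| - 3 for |A| ≥ 2, with |A| = 5 giving ≥ 7.)

|A +̂ A| = 10


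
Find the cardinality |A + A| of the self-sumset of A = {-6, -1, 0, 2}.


A + A = {a + a' : a, a' ∈ A}; |A| = 4.
General bounds: 2|A| - 1 ≤ |A + A| ≤ |A|(|A|+1)/2, i.e. 7 ≤ |A + A| ≤ 10.
Lower bound 2|A|-1 is attained iff A is an arithmetic progression.
Enumerate sums a + a' for a ≤ a' (symmetric, so this suffices):
a = -6: -6+-6=-12, -6+-1=-7, -6+0=-6, -6+2=-4
a = -1: -1+-1=-2, -1+0=-1, -1+2=1
a = 0: 0+0=0, 0+2=2
a = 2: 2+2=4
Distinct sums: {-12, -7, -6, -4, -2, -1, 0, 1, 2, 4}
|A + A| = 10

|A + A| = 10


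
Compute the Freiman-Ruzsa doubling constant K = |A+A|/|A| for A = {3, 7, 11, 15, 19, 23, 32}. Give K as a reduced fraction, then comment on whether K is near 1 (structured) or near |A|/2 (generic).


|A| = 7.
Compute A + A by enumerating all 49 pairs.
A + A = {6, 10, 14, 18, 22, 26, 30, 34, 35, 38, 39, 42, 43, 46, 47, 51, 55, 64}, so |A + A| = 18.
K = |A + A| / |A| = 18/7 (already in lowest terms) ≈ 2.5714.
Reference: AP of size 7 gives K = 13/7 ≈ 1.8571; a fully generic set of size 7 gives K ≈ 4.0000.

|A| = 7, |A + A| = 18, K = 18/7.


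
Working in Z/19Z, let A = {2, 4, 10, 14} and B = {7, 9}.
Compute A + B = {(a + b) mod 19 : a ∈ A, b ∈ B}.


Work in Z/19Z: reduce every sum a + b modulo 19.
Enumerate all 8 pairs:
a = 2: 2+7=9, 2+9=11
a = 4: 4+7=11, 4+9=13
a = 10: 10+7=17, 10+9=0
a = 14: 14+7=2, 14+9=4
Distinct residues collected: {0, 2, 4, 9, 11, 13, 17}
|A + B| = 7 (out of 19 total residues).

A + B = {0, 2, 4, 9, 11, 13, 17}


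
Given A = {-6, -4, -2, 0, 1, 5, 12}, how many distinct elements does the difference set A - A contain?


A - A = {a - a' : a, a' ∈ A}; |A| = 7.
Bounds: 2|A|-1 ≤ |A - A| ≤ |A|² - |A| + 1, i.e. 13 ≤ |A - A| ≤ 43.
Note: 0 ∈ A - A always (from a - a). The set is symmetric: if d ∈ A - A then -d ∈ A - A.
Enumerate nonzero differences d = a - a' with a > a' (then include -d):
Positive differences: {1, 2, 3, 4, 5, 6, 7, 9, 11, 12, 14, 16, 18}
Full difference set: {0} ∪ (positive diffs) ∪ (negative diffs).
|A - A| = 1 + 2·13 = 27 (matches direct enumeration: 27).

|A - A| = 27


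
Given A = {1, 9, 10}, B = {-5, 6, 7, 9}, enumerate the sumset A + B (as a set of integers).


A + B = {a + b : a ∈ A, b ∈ B}.
Enumerate all |A|·|B| = 3·4 = 12 pairs (a, b) and collect distinct sums.
a = 1: 1+-5=-4, 1+6=7, 1+7=8, 1+9=10
a = 9: 9+-5=4, 9+6=15, 9+7=16, 9+9=18
a = 10: 10+-5=5, 10+6=16, 10+7=17, 10+9=19
Collecting distinct sums: A + B = {-4, 4, 5, 7, 8, 10, 15, 16, 17, 18, 19}
|A + B| = 11

A + B = {-4, 4, 5, 7, 8, 10, 15, 16, 17, 18, 19}


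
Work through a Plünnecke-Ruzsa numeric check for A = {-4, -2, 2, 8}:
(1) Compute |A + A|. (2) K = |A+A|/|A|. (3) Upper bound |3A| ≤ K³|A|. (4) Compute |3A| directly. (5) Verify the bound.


|A| = 4.
Step 1: Compute A + A by enumerating all 16 pairs.
A + A = {-8, -6, -4, -2, 0, 4, 6, 10, 16}, so |A + A| = 9.
Step 2: Doubling constant K = |A + A|/|A| = 9/4 = 9/4 ≈ 2.2500.
Step 3: Plünnecke-Ruzsa gives |3A| ≤ K³·|A| = (2.2500)³ · 4 ≈ 45.5625.
Step 4: Compute 3A = A + A + A directly by enumerating all triples (a,b,c) ∈ A³; |3A| = 15.
Step 5: Check 15 ≤ 45.5625? Yes ✓.

K = 9/4, Plünnecke-Ruzsa bound K³|A| ≈ 45.5625, |3A| = 15, inequality holds.


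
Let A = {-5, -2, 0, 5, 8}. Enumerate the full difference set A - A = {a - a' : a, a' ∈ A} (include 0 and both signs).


A - A = {a - a' : a, a' ∈ A}.
Compute a - a' for each ordered pair (a, a'):
a = -5: -5--5=0, -5--2=-3, -5-0=-5, -5-5=-10, -5-8=-13
a = -2: -2--5=3, -2--2=0, -2-0=-2, -2-5=-7, -2-8=-10
a = 0: 0--5=5, 0--2=2, 0-0=0, 0-5=-5, 0-8=-8
a = 5: 5--5=10, 5--2=7, 5-0=5, 5-5=0, 5-8=-3
a = 8: 8--5=13, 8--2=10, 8-0=8, 8-5=3, 8-8=0
Collecting distinct values (and noting 0 appears from a-a):
A - A = {-13, -10, -8, -7, -5, -3, -2, 0, 2, 3, 5, 7, 8, 10, 13}
|A - A| = 15

A - A = {-13, -10, -8, -7, -5, -3, -2, 0, 2, 3, 5, 7, 8, 10, 13}


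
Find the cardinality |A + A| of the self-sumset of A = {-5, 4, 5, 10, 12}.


A + A = {a + a' : a, a' ∈ A}; |A| = 5.
General bounds: 2|A| - 1 ≤ |A + A| ≤ |A|(|A|+1)/2, i.e. 9 ≤ |A + A| ≤ 15.
Lower bound 2|A|-1 is attained iff A is an arithmetic progression.
Enumerate sums a + a' for a ≤ a' (symmetric, so this suffices):
a = -5: -5+-5=-10, -5+4=-1, -5+5=0, -5+10=5, -5+12=7
a = 4: 4+4=8, 4+5=9, 4+10=14, 4+12=16
a = 5: 5+5=10, 5+10=15, 5+12=17
a = 10: 10+10=20, 10+12=22
a = 12: 12+12=24
Distinct sums: {-10, -1, 0, 5, 7, 8, 9, 10, 14, 15, 16, 17, 20, 22, 24}
|A + A| = 15

|A + A| = 15


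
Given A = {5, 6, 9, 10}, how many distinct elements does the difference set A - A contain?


A - A = {a - a' : a, a' ∈ A}; |A| = 4.
Bounds: 2|A|-1 ≤ |A - A| ≤ |A|² - |A| + 1, i.e. 7 ≤ |A - A| ≤ 13.
Note: 0 ∈ A - A always (from a - a). The set is symmetric: if d ∈ A - A then -d ∈ A - A.
Enumerate nonzero differences d = a - a' with a > a' (then include -d):
Positive differences: {1, 3, 4, 5}
Full difference set: {0} ∪ (positive diffs) ∪ (negative diffs).
|A - A| = 1 + 2·4 = 9 (matches direct enumeration: 9).

|A - A| = 9


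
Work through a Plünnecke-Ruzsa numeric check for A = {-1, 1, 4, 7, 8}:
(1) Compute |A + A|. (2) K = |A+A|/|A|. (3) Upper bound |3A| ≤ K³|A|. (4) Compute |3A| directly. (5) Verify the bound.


|A| = 5.
Step 1: Compute A + A by enumerating all 25 pairs.
A + A = {-2, 0, 2, 3, 5, 6, 7, 8, 9, 11, 12, 14, 15, 16}, so |A + A| = 14.
Step 2: Doubling constant K = |A + A|/|A| = 14/5 = 14/5 ≈ 2.8000.
Step 3: Plünnecke-Ruzsa gives |3A| ≤ K³·|A| = (2.8000)³ · 5 ≈ 109.7600.
Step 4: Compute 3A = A + A + A directly by enumerating all triples (a,b,c) ∈ A³; |3A| = 26.
Step 5: Check 26 ≤ 109.7600? Yes ✓.

K = 14/5, Plünnecke-Ruzsa bound K³|A| ≈ 109.7600, |3A| = 26, inequality holds.


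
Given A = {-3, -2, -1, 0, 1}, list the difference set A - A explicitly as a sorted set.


A - A = {a - a' : a, a' ∈ A}.
Compute a - a' for each ordered pair (a, a'):
a = -3: -3--3=0, -3--2=-1, -3--1=-2, -3-0=-3, -3-1=-4
a = -2: -2--3=1, -2--2=0, -2--1=-1, -2-0=-2, -2-1=-3
a = -1: -1--3=2, -1--2=1, -1--1=0, -1-0=-1, -1-1=-2
a = 0: 0--3=3, 0--2=2, 0--1=1, 0-0=0, 0-1=-1
a = 1: 1--3=4, 1--2=3, 1--1=2, 1-0=1, 1-1=0
Collecting distinct values (and noting 0 appears from a-a):
A - A = {-4, -3, -2, -1, 0, 1, 2, 3, 4}
|A - A| = 9

A - A = {-4, -3, -2, -1, 0, 1, 2, 3, 4}


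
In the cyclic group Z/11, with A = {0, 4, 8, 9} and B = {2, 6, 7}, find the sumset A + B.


Work in Z/11Z: reduce every sum a + b modulo 11.
Enumerate all 12 pairs:
a = 0: 0+2=2, 0+6=6, 0+7=7
a = 4: 4+2=6, 4+6=10, 4+7=0
a = 8: 8+2=10, 8+6=3, 8+7=4
a = 9: 9+2=0, 9+6=4, 9+7=5
Distinct residues collected: {0, 2, 3, 4, 5, 6, 7, 10}
|A + B| = 8 (out of 11 total residues).

A + B = {0, 2, 3, 4, 5, 6, 7, 10}


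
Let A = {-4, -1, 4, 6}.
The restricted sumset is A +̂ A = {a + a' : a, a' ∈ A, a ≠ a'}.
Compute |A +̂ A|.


Restricted sumset: A +̂ A = {a + a' : a ∈ A, a' ∈ A, a ≠ a'}.
Equivalently, take A + A and drop any sum 2a that is achievable ONLY as a + a for a ∈ A (i.e. sums representable only with equal summands).
Enumerate pairs (a, a') with a < a' (symmetric, so each unordered pair gives one sum; this covers all a ≠ a'):
  -4 + -1 = -5
  -4 + 4 = 0
  -4 + 6 = 2
  -1 + 4 = 3
  -1 + 6 = 5
  4 + 6 = 10
Collected distinct sums: {-5, 0, 2, 3, 5, 10}
|A +̂ A| = 6
(Reference bound: |A +̂ A| ≥ 2|A| - 3 for |A| ≥ 2, with |A| = 4 giving ≥ 5.)

|A +̂ A| = 6


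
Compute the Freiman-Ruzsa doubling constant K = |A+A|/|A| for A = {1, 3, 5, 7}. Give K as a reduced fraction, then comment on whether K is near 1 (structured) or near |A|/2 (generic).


|A| = 4.
Compute A + A by enumerating all 16 pairs.
A + A = {2, 4, 6, 8, 10, 12, 14}, so |A + A| = 7.
K = |A + A| / |A| = 7/4 (already in lowest terms) ≈ 1.7500.
Reference: AP of size 4 gives K = 7/4 ≈ 1.7500; a fully generic set of size 4 gives K ≈ 2.5000.

|A| = 4, |A + A| = 7, K = 7/4.


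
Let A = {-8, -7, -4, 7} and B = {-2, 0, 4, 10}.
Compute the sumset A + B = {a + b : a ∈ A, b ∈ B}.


A + B = {a + b : a ∈ A, b ∈ B}.
Enumerate all |A|·|B| = 4·4 = 16 pairs (a, b) and collect distinct sums.
a = -8: -8+-2=-10, -8+0=-8, -8+4=-4, -8+10=2
a = -7: -7+-2=-9, -7+0=-7, -7+4=-3, -7+10=3
a = -4: -4+-2=-6, -4+0=-4, -4+4=0, -4+10=6
a = 7: 7+-2=5, 7+0=7, 7+4=11, 7+10=17
Collecting distinct sums: A + B = {-10, -9, -8, -7, -6, -4, -3, 0, 2, 3, 5, 6, 7, 11, 17}
|A + B| = 15

A + B = {-10, -9, -8, -7, -6, -4, -3, 0, 2, 3, 5, 6, 7, 11, 17}


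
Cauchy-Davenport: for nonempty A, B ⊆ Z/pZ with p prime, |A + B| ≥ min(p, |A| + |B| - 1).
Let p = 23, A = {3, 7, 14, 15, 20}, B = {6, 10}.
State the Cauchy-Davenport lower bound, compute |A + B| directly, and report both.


Cauchy-Davenport: |A + B| ≥ min(p, |A| + |B| - 1) for A, B nonempty in Z/pZ.
|A| = 5, |B| = 2, p = 23.
CD lower bound = min(23, 5 + 2 - 1) = min(23, 6) = 6.
Compute A + B mod 23 directly:
a = 3: 3+6=9, 3+10=13
a = 7: 7+6=13, 7+10=17
a = 14: 14+6=20, 14+10=1
a = 15: 15+6=21, 15+10=2
a = 20: 20+6=3, 20+10=7
A + B = {1, 2, 3, 7, 9, 13, 17, 20, 21}, so |A + B| = 9.
Verify: 9 ≥ 6? Yes ✓.

CD lower bound = 6, actual |A + B| = 9.


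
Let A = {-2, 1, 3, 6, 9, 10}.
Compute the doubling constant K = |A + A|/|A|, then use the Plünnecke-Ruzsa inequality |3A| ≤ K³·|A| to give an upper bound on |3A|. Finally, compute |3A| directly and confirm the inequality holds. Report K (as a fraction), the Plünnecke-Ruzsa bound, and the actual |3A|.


|A| = 6.
Step 1: Compute A + A by enumerating all 36 pairs.
A + A = {-4, -1, 1, 2, 4, 6, 7, 8, 9, 10, 11, 12, 13, 15, 16, 18, 19, 20}, so |A + A| = 18.
Step 2: Doubling constant K = |A + A|/|A| = 18/6 = 18/6 ≈ 3.0000.
Step 3: Plünnecke-Ruzsa gives |3A| ≤ K³·|A| = (3.0000)³ · 6 ≈ 162.0000.
Step 4: Compute 3A = A + A + A directly by enumerating all triples (a,b,c) ∈ A³; |3A| = 33.
Step 5: Check 33 ≤ 162.0000? Yes ✓.

K = 18/6, Plünnecke-Ruzsa bound K³|A| ≈ 162.0000, |3A| = 33, inequality holds.


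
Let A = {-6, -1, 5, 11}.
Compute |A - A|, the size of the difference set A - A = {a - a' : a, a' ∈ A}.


A - A = {a - a' : a, a' ∈ A}; |A| = 4.
Bounds: 2|A|-1 ≤ |A - A| ≤ |A|² - |A| + 1, i.e. 7 ≤ |A - A| ≤ 13.
Note: 0 ∈ A - A always (from a - a). The set is symmetric: if d ∈ A - A then -d ∈ A - A.
Enumerate nonzero differences d = a - a' with a > a' (then include -d):
Positive differences: {5, 6, 11, 12, 17}
Full difference set: {0} ∪ (positive diffs) ∪ (negative diffs).
|A - A| = 1 + 2·5 = 11 (matches direct enumeration: 11).

|A - A| = 11


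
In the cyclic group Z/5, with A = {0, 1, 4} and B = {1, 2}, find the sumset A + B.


Work in Z/5Z: reduce every sum a + b modulo 5.
Enumerate all 6 pairs:
a = 0: 0+1=1, 0+2=2
a = 1: 1+1=2, 1+2=3
a = 4: 4+1=0, 4+2=1
Distinct residues collected: {0, 1, 2, 3}
|A + B| = 4 (out of 5 total residues).

A + B = {0, 1, 2, 3}


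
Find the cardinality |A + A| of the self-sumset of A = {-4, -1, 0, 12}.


A + A = {a + a' : a, a' ∈ A}; |A| = 4.
General bounds: 2|A| - 1 ≤ |A + A| ≤ |A|(|A|+1)/2, i.e. 7 ≤ |A + A| ≤ 10.
Lower bound 2|A|-1 is attained iff A is an arithmetic progression.
Enumerate sums a + a' for a ≤ a' (symmetric, so this suffices):
a = -4: -4+-4=-8, -4+-1=-5, -4+0=-4, -4+12=8
a = -1: -1+-1=-2, -1+0=-1, -1+12=11
a = 0: 0+0=0, 0+12=12
a = 12: 12+12=24
Distinct sums: {-8, -5, -4, -2, -1, 0, 8, 11, 12, 24}
|A + A| = 10

|A + A| = 10


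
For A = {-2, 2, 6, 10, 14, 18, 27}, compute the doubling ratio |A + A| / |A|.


|A| = 7.
Compute A + A by enumerating all 49 pairs.
A + A = {-4, 0, 4, 8, 12, 16, 20, 24, 25, 28, 29, 32, 33, 36, 37, 41, 45, 54}, so |A + A| = 18.
K = |A + A| / |A| = 18/7 (already in lowest terms) ≈ 2.5714.
Reference: AP of size 7 gives K = 13/7 ≈ 1.8571; a fully generic set of size 7 gives K ≈ 4.0000.

|A| = 7, |A + A| = 18, K = 18/7.


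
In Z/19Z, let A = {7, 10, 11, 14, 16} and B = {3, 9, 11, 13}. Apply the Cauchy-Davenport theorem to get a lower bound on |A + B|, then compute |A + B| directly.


Cauchy-Davenport: |A + B| ≥ min(p, |A| + |B| - 1) for A, B nonempty in Z/pZ.
|A| = 5, |B| = 4, p = 19.
CD lower bound = min(19, 5 + 4 - 1) = min(19, 8) = 8.
Compute A + B mod 19 directly:
a = 7: 7+3=10, 7+9=16, 7+11=18, 7+13=1
a = 10: 10+3=13, 10+9=0, 10+11=2, 10+13=4
a = 11: 11+3=14, 11+9=1, 11+11=3, 11+13=5
a = 14: 14+3=17, 14+9=4, 14+11=6, 14+13=8
a = 16: 16+3=0, 16+9=6, 16+11=8, 16+13=10
A + B = {0, 1, 2, 3, 4, 5, 6, 8, 10, 13, 14, 16, 17, 18}, so |A + B| = 14.
Verify: 14 ≥ 8? Yes ✓.

CD lower bound = 8, actual |A + B| = 14.


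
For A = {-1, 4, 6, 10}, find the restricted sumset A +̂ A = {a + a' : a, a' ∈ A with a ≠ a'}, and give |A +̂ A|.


Restricted sumset: A +̂ A = {a + a' : a ∈ A, a' ∈ A, a ≠ a'}.
Equivalently, take A + A and drop any sum 2a that is achievable ONLY as a + a for a ∈ A (i.e. sums representable only with equal summands).
Enumerate pairs (a, a') with a < a' (symmetric, so each unordered pair gives one sum; this covers all a ≠ a'):
  -1 + 4 = 3
  -1 + 6 = 5
  -1 + 10 = 9
  4 + 6 = 10
  4 + 10 = 14
  6 + 10 = 16
Collected distinct sums: {3, 5, 9, 10, 14, 16}
|A +̂ A| = 6
(Reference bound: |A +̂ A| ≥ 2|A| - 3 for |A| ≥ 2, with |A| = 4 giving ≥ 5.)

|A +̂ A| = 6


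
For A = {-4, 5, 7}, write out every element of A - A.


A - A = {a - a' : a, a' ∈ A}.
Compute a - a' for each ordered pair (a, a'):
a = -4: -4--4=0, -4-5=-9, -4-7=-11
a = 5: 5--4=9, 5-5=0, 5-7=-2
a = 7: 7--4=11, 7-5=2, 7-7=0
Collecting distinct values (and noting 0 appears from a-a):
A - A = {-11, -9, -2, 0, 2, 9, 11}
|A - A| = 7

A - A = {-11, -9, -2, 0, 2, 9, 11}


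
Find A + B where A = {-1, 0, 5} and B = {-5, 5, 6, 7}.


A + B = {a + b : a ∈ A, b ∈ B}.
Enumerate all |A|·|B| = 3·4 = 12 pairs (a, b) and collect distinct sums.
a = -1: -1+-5=-6, -1+5=4, -1+6=5, -1+7=6
a = 0: 0+-5=-5, 0+5=5, 0+6=6, 0+7=7
a = 5: 5+-5=0, 5+5=10, 5+6=11, 5+7=12
Collecting distinct sums: A + B = {-6, -5, 0, 4, 5, 6, 7, 10, 11, 12}
|A + B| = 10

A + B = {-6, -5, 0, 4, 5, 6, 7, 10, 11, 12}


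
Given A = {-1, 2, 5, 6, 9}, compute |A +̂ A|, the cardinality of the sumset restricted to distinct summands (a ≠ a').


Restricted sumset: A +̂ A = {a + a' : a ∈ A, a' ∈ A, a ≠ a'}.
Equivalently, take A + A and drop any sum 2a that is achievable ONLY as a + a for a ∈ A (i.e. sums representable only with equal summands).
Enumerate pairs (a, a') with a < a' (symmetric, so each unordered pair gives one sum; this covers all a ≠ a'):
  -1 + 2 = 1
  -1 + 5 = 4
  -1 + 6 = 5
  -1 + 9 = 8
  2 + 5 = 7
  2 + 6 = 8
  2 + 9 = 11
  5 + 6 = 11
  5 + 9 = 14
  6 + 9 = 15
Collected distinct sums: {1, 4, 5, 7, 8, 11, 14, 15}
|A +̂ A| = 8
(Reference bound: |A +̂ A| ≥ 2|A| - 3 for |A| ≥ 2, with |A| = 5 giving ≥ 7.)

|A +̂ A| = 8


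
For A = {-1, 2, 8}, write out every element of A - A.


A - A = {a - a' : a, a' ∈ A}.
Compute a - a' for each ordered pair (a, a'):
a = -1: -1--1=0, -1-2=-3, -1-8=-9
a = 2: 2--1=3, 2-2=0, 2-8=-6
a = 8: 8--1=9, 8-2=6, 8-8=0
Collecting distinct values (and noting 0 appears from a-a):
A - A = {-9, -6, -3, 0, 3, 6, 9}
|A - A| = 7

A - A = {-9, -6, -3, 0, 3, 6, 9}


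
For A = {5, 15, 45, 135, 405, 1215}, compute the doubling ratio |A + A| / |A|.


|A| = 6.
Compute A + A by enumerating all 36 pairs.
A + A = {10, 20, 30, 50, 60, 90, 140, 150, 180, 270, 410, 420, 450, 540, 810, 1220, 1230, 1260, 1350, 1620, 2430}, so |A + A| = 21.
K = |A + A| / |A| = 21/6 = 7/2 ≈ 3.5000.
Reference: AP of size 6 gives K = 11/6 ≈ 1.8333; a fully generic set of size 6 gives K ≈ 3.5000.

|A| = 6, |A + A| = 21, K = 21/6 = 7/2.


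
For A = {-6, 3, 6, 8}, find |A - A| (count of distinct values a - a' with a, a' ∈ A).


A - A = {a - a' : a, a' ∈ A}; |A| = 4.
Bounds: 2|A|-1 ≤ |A - A| ≤ |A|² - |A| + 1, i.e. 7 ≤ |A - A| ≤ 13.
Note: 0 ∈ A - A always (from a - a). The set is symmetric: if d ∈ A - A then -d ∈ A - A.
Enumerate nonzero differences d = a - a' with a > a' (then include -d):
Positive differences: {2, 3, 5, 9, 12, 14}
Full difference set: {0} ∪ (positive diffs) ∪ (negative diffs).
|A - A| = 1 + 2·6 = 13 (matches direct enumeration: 13).

|A - A| = 13


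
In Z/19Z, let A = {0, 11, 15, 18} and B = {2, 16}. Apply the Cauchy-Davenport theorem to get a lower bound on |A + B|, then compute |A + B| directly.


Cauchy-Davenport: |A + B| ≥ min(p, |A| + |B| - 1) for A, B nonempty in Z/pZ.
|A| = 4, |B| = 2, p = 19.
CD lower bound = min(19, 4 + 2 - 1) = min(19, 5) = 5.
Compute A + B mod 19 directly:
a = 0: 0+2=2, 0+16=16
a = 11: 11+2=13, 11+16=8
a = 15: 15+2=17, 15+16=12
a = 18: 18+2=1, 18+16=15
A + B = {1, 2, 8, 12, 13, 15, 16, 17}, so |A + B| = 8.
Verify: 8 ≥ 5? Yes ✓.

CD lower bound = 5, actual |A + B| = 8.


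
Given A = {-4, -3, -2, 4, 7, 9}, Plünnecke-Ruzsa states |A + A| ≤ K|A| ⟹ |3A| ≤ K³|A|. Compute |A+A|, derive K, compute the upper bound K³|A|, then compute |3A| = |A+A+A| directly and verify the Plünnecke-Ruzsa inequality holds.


|A| = 6.
Step 1: Compute A + A by enumerating all 36 pairs.
A + A = {-8, -7, -6, -5, -4, 0, 1, 2, 3, 4, 5, 6, 7, 8, 11, 13, 14, 16, 18}, so |A + A| = 19.
Step 2: Doubling constant K = |A + A|/|A| = 19/6 = 19/6 ≈ 3.1667.
Step 3: Plünnecke-Ruzsa gives |3A| ≤ K³·|A| = (3.1667)³ · 6 ≈ 190.5278.
Step 4: Compute 3A = A + A + A directly by enumerating all triples (a,b,c) ∈ A³; |3A| = 36.
Step 5: Check 36 ≤ 190.5278? Yes ✓.

K = 19/6, Plünnecke-Ruzsa bound K³|A| ≈ 190.5278, |3A| = 36, inequality holds.


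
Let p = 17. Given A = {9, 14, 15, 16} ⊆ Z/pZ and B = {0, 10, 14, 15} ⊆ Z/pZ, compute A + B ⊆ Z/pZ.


Work in Z/17Z: reduce every sum a + b modulo 17.
Enumerate all 16 pairs:
a = 9: 9+0=9, 9+10=2, 9+14=6, 9+15=7
a = 14: 14+0=14, 14+10=7, 14+14=11, 14+15=12
a = 15: 15+0=15, 15+10=8, 15+14=12, 15+15=13
a = 16: 16+0=16, 16+10=9, 16+14=13, 16+15=14
Distinct residues collected: {2, 6, 7, 8, 9, 11, 12, 13, 14, 15, 16}
|A + B| = 11 (out of 17 total residues).

A + B = {2, 6, 7, 8, 9, 11, 12, 13, 14, 15, 16}


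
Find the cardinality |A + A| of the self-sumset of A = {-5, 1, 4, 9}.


A + A = {a + a' : a, a' ∈ A}; |A| = 4.
General bounds: 2|A| - 1 ≤ |A + A| ≤ |A|(|A|+1)/2, i.e. 7 ≤ |A + A| ≤ 10.
Lower bound 2|A|-1 is attained iff A is an arithmetic progression.
Enumerate sums a + a' for a ≤ a' (symmetric, so this suffices):
a = -5: -5+-5=-10, -5+1=-4, -5+4=-1, -5+9=4
a = 1: 1+1=2, 1+4=5, 1+9=10
a = 4: 4+4=8, 4+9=13
a = 9: 9+9=18
Distinct sums: {-10, -4, -1, 2, 4, 5, 8, 10, 13, 18}
|A + A| = 10

|A + A| = 10


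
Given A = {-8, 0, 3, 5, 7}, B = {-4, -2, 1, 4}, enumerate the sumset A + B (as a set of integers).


A + B = {a + b : a ∈ A, b ∈ B}.
Enumerate all |A|·|B| = 5·4 = 20 pairs (a, b) and collect distinct sums.
a = -8: -8+-4=-12, -8+-2=-10, -8+1=-7, -8+4=-4
a = 0: 0+-4=-4, 0+-2=-2, 0+1=1, 0+4=4
a = 3: 3+-4=-1, 3+-2=1, 3+1=4, 3+4=7
a = 5: 5+-4=1, 5+-2=3, 5+1=6, 5+4=9
a = 7: 7+-4=3, 7+-2=5, 7+1=8, 7+4=11
Collecting distinct sums: A + B = {-12, -10, -7, -4, -2, -1, 1, 3, 4, 5, 6, 7, 8, 9, 11}
|A + B| = 15

A + B = {-12, -10, -7, -4, -2, -1, 1, 3, 4, 5, 6, 7, 8, 9, 11}


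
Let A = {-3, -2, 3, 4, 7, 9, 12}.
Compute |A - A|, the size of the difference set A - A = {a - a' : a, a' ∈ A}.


A - A = {a - a' : a, a' ∈ A}; |A| = 7.
Bounds: 2|A|-1 ≤ |A - A| ≤ |A|² - |A| + 1, i.e. 13 ≤ |A - A| ≤ 43.
Note: 0 ∈ A - A always (from a - a). The set is symmetric: if d ∈ A - A then -d ∈ A - A.
Enumerate nonzero differences d = a - a' with a > a' (then include -d):
Positive differences: {1, 2, 3, 4, 5, 6, 7, 8, 9, 10, 11, 12, 14, 15}
Full difference set: {0} ∪ (positive diffs) ∪ (negative diffs).
|A - A| = 1 + 2·14 = 29 (matches direct enumeration: 29).

|A - A| = 29


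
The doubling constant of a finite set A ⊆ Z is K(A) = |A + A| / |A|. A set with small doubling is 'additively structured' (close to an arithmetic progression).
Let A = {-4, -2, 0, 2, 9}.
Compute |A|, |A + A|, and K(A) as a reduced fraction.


|A| = 5.
Compute A + A by enumerating all 25 pairs.
A + A = {-8, -6, -4, -2, 0, 2, 4, 5, 7, 9, 11, 18}, so |A + A| = 12.
K = |A + A| / |A| = 12/5 (already in lowest terms) ≈ 2.4000.
Reference: AP of size 5 gives K = 9/5 ≈ 1.8000; a fully generic set of size 5 gives K ≈ 3.0000.

|A| = 5, |A + A| = 12, K = 12/5.


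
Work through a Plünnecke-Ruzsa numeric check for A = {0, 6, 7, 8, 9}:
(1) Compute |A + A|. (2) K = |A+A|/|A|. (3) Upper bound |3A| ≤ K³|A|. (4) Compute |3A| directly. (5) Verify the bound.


|A| = 5.
Step 1: Compute A + A by enumerating all 25 pairs.
A + A = {0, 6, 7, 8, 9, 12, 13, 14, 15, 16, 17, 18}, so |A + A| = 12.
Step 2: Doubling constant K = |A + A|/|A| = 12/5 = 12/5 ≈ 2.4000.
Step 3: Plünnecke-Ruzsa gives |3A| ≤ K³·|A| = (2.4000)³ · 5 ≈ 69.1200.
Step 4: Compute 3A = A + A + A directly by enumerating all triples (a,b,c) ∈ A³; |3A| = 21.
Step 5: Check 21 ≤ 69.1200? Yes ✓.

K = 12/5, Plünnecke-Ruzsa bound K³|A| ≈ 69.1200, |3A| = 21, inequality holds.


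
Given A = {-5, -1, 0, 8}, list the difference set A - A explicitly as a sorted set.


A - A = {a - a' : a, a' ∈ A}.
Compute a - a' for each ordered pair (a, a'):
a = -5: -5--5=0, -5--1=-4, -5-0=-5, -5-8=-13
a = -1: -1--5=4, -1--1=0, -1-0=-1, -1-8=-9
a = 0: 0--5=5, 0--1=1, 0-0=0, 0-8=-8
a = 8: 8--5=13, 8--1=9, 8-0=8, 8-8=0
Collecting distinct values (and noting 0 appears from a-a):
A - A = {-13, -9, -8, -5, -4, -1, 0, 1, 4, 5, 8, 9, 13}
|A - A| = 13

A - A = {-13, -9, -8, -5, -4, -1, 0, 1, 4, 5, 8, 9, 13}


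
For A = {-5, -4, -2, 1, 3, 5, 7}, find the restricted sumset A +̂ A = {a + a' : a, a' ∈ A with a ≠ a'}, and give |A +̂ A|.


Restricted sumset: A +̂ A = {a + a' : a ∈ A, a' ∈ A, a ≠ a'}.
Equivalently, take A + A and drop any sum 2a that is achievable ONLY as a + a for a ∈ A (i.e. sums representable only with equal summands).
Enumerate pairs (a, a') with a < a' (symmetric, so each unordered pair gives one sum; this covers all a ≠ a'):
  -5 + -4 = -9
  -5 + -2 = -7
  -5 + 1 = -4
  -5 + 3 = -2
  -5 + 5 = 0
  -5 + 7 = 2
  -4 + -2 = -6
  -4 + 1 = -3
  -4 + 3 = -1
  -4 + 5 = 1
  -4 + 7 = 3
  -2 + 1 = -1
  -2 + 3 = 1
  -2 + 5 = 3
  -2 + 7 = 5
  1 + 3 = 4
  1 + 5 = 6
  1 + 7 = 8
  3 + 5 = 8
  3 + 7 = 10
  5 + 7 = 12
Collected distinct sums: {-9, -7, -6, -4, -3, -2, -1, 0, 1, 2, 3, 4, 5, 6, 8, 10, 12}
|A +̂ A| = 17
(Reference bound: |A +̂ A| ≥ 2|A| - 3 for |A| ≥ 2, with |A| = 7 giving ≥ 11.)

|A +̂ A| = 17


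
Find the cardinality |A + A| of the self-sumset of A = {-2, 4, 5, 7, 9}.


A + A = {a + a' : a, a' ∈ A}; |A| = 5.
General bounds: 2|A| - 1 ≤ |A + A| ≤ |A|(|A|+1)/2, i.e. 9 ≤ |A + A| ≤ 15.
Lower bound 2|A|-1 is attained iff A is an arithmetic progression.
Enumerate sums a + a' for a ≤ a' (symmetric, so this suffices):
a = -2: -2+-2=-4, -2+4=2, -2+5=3, -2+7=5, -2+9=7
a = 4: 4+4=8, 4+5=9, 4+7=11, 4+9=13
a = 5: 5+5=10, 5+7=12, 5+9=14
a = 7: 7+7=14, 7+9=16
a = 9: 9+9=18
Distinct sums: {-4, 2, 3, 5, 7, 8, 9, 10, 11, 12, 13, 14, 16, 18}
|A + A| = 14

|A + A| = 14


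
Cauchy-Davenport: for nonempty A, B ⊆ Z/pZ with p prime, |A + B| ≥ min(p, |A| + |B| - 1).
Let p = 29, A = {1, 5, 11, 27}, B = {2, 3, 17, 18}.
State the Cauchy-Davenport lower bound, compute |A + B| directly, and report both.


Cauchy-Davenport: |A + B| ≥ min(p, |A| + |B| - 1) for A, B nonempty in Z/pZ.
|A| = 4, |B| = 4, p = 29.
CD lower bound = min(29, 4 + 4 - 1) = min(29, 7) = 7.
Compute A + B mod 29 directly:
a = 1: 1+2=3, 1+3=4, 1+17=18, 1+18=19
a = 5: 5+2=7, 5+3=8, 5+17=22, 5+18=23
a = 11: 11+2=13, 11+3=14, 11+17=28, 11+18=0
a = 27: 27+2=0, 27+3=1, 27+17=15, 27+18=16
A + B = {0, 1, 3, 4, 7, 8, 13, 14, 15, 16, 18, 19, 22, 23, 28}, so |A + B| = 15.
Verify: 15 ≥ 7? Yes ✓.

CD lower bound = 7, actual |A + B| = 15.


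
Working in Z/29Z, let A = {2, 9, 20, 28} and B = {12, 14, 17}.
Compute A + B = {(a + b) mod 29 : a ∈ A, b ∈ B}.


Work in Z/29Z: reduce every sum a + b modulo 29.
Enumerate all 12 pairs:
a = 2: 2+12=14, 2+14=16, 2+17=19
a = 9: 9+12=21, 9+14=23, 9+17=26
a = 20: 20+12=3, 20+14=5, 20+17=8
a = 28: 28+12=11, 28+14=13, 28+17=16
Distinct residues collected: {3, 5, 8, 11, 13, 14, 16, 19, 21, 23, 26}
|A + B| = 11 (out of 29 total residues).

A + B = {3, 5, 8, 11, 13, 14, 16, 19, 21, 23, 26}


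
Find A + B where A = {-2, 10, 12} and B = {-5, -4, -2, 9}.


A + B = {a + b : a ∈ A, b ∈ B}.
Enumerate all |A|·|B| = 3·4 = 12 pairs (a, b) and collect distinct sums.
a = -2: -2+-5=-7, -2+-4=-6, -2+-2=-4, -2+9=7
a = 10: 10+-5=5, 10+-4=6, 10+-2=8, 10+9=19
a = 12: 12+-5=7, 12+-4=8, 12+-2=10, 12+9=21
Collecting distinct sums: A + B = {-7, -6, -4, 5, 6, 7, 8, 10, 19, 21}
|A + B| = 10

A + B = {-7, -6, -4, 5, 6, 7, 8, 10, 19, 21}


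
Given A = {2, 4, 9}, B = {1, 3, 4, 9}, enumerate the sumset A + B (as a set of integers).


A + B = {a + b : a ∈ A, b ∈ B}.
Enumerate all |A|·|B| = 3·4 = 12 pairs (a, b) and collect distinct sums.
a = 2: 2+1=3, 2+3=5, 2+4=6, 2+9=11
a = 4: 4+1=5, 4+3=7, 4+4=8, 4+9=13
a = 9: 9+1=10, 9+3=12, 9+4=13, 9+9=18
Collecting distinct sums: A + B = {3, 5, 6, 7, 8, 10, 11, 12, 13, 18}
|A + B| = 10

A + B = {3, 5, 6, 7, 8, 10, 11, 12, 13, 18}


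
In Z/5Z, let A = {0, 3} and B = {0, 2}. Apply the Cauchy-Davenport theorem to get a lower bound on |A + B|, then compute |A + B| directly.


Cauchy-Davenport: |A + B| ≥ min(p, |A| + |B| - 1) for A, B nonempty in Z/pZ.
|A| = 2, |B| = 2, p = 5.
CD lower bound = min(5, 2 + 2 - 1) = min(5, 3) = 3.
Compute A + B mod 5 directly:
a = 0: 0+0=0, 0+2=2
a = 3: 3+0=3, 3+2=0
A + B = {0, 2, 3}, so |A + B| = 3.
Verify: 3 ≥ 3? Yes ✓.

CD lower bound = 3, actual |A + B| = 3.


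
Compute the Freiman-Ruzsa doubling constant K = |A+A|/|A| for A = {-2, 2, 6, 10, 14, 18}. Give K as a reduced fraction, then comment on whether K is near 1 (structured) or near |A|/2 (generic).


|A| = 6.
Compute A + A by enumerating all 36 pairs.
A + A = {-4, 0, 4, 8, 12, 16, 20, 24, 28, 32, 36}, so |A + A| = 11.
K = |A + A| / |A| = 11/6 (already in lowest terms) ≈ 1.8333.
Reference: AP of size 6 gives K = 11/6 ≈ 1.8333; a fully generic set of size 6 gives K ≈ 3.5000.

|A| = 6, |A + A| = 11, K = 11/6.


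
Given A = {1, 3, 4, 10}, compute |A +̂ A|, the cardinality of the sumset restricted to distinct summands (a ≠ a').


Restricted sumset: A +̂ A = {a + a' : a ∈ A, a' ∈ A, a ≠ a'}.
Equivalently, take A + A and drop any sum 2a that is achievable ONLY as a + a for a ∈ A (i.e. sums representable only with equal summands).
Enumerate pairs (a, a') with a < a' (symmetric, so each unordered pair gives one sum; this covers all a ≠ a'):
  1 + 3 = 4
  1 + 4 = 5
  1 + 10 = 11
  3 + 4 = 7
  3 + 10 = 13
  4 + 10 = 14
Collected distinct sums: {4, 5, 7, 11, 13, 14}
|A +̂ A| = 6
(Reference bound: |A +̂ A| ≥ 2|A| - 3 for |A| ≥ 2, with |A| = 4 giving ≥ 5.)

|A +̂ A| = 6


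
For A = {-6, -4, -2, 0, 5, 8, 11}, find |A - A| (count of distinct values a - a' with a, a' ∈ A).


A - A = {a - a' : a, a' ∈ A}; |A| = 7.
Bounds: 2|A|-1 ≤ |A - A| ≤ |A|² - |A| + 1, i.e. 13 ≤ |A - A| ≤ 43.
Note: 0 ∈ A - A always (from a - a). The set is symmetric: if d ∈ A - A then -d ∈ A - A.
Enumerate nonzero differences d = a - a' with a > a' (then include -d):
Positive differences: {2, 3, 4, 5, 6, 7, 8, 9, 10, 11, 12, 13, 14, 15, 17}
Full difference set: {0} ∪ (positive diffs) ∪ (negative diffs).
|A - A| = 1 + 2·15 = 31 (matches direct enumeration: 31).

|A - A| = 31


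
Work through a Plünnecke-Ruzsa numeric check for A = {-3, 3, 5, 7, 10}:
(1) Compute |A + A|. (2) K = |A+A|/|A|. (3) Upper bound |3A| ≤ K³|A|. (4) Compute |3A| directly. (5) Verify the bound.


|A| = 5.
Step 1: Compute A + A by enumerating all 25 pairs.
A + A = {-6, 0, 2, 4, 6, 7, 8, 10, 12, 13, 14, 15, 17, 20}, so |A + A| = 14.
Step 2: Doubling constant K = |A + A|/|A| = 14/5 = 14/5 ≈ 2.8000.
Step 3: Plünnecke-Ruzsa gives |3A| ≤ K³·|A| = (2.8000)³ · 5 ≈ 109.7600.
Step 4: Compute 3A = A + A + A directly by enumerating all triples (a,b,c) ∈ A³; |3A| = 27.
Step 5: Check 27 ≤ 109.7600? Yes ✓.

K = 14/5, Plünnecke-Ruzsa bound K³|A| ≈ 109.7600, |3A| = 27, inequality holds.


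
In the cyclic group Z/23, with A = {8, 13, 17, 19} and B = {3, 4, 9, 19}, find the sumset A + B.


Work in Z/23Z: reduce every sum a + b modulo 23.
Enumerate all 16 pairs:
a = 8: 8+3=11, 8+4=12, 8+9=17, 8+19=4
a = 13: 13+3=16, 13+4=17, 13+9=22, 13+19=9
a = 17: 17+3=20, 17+4=21, 17+9=3, 17+19=13
a = 19: 19+3=22, 19+4=0, 19+9=5, 19+19=15
Distinct residues collected: {0, 3, 4, 5, 9, 11, 12, 13, 15, 16, 17, 20, 21, 22}
|A + B| = 14 (out of 23 total residues).

A + B = {0, 3, 4, 5, 9, 11, 12, 13, 15, 16, 17, 20, 21, 22}


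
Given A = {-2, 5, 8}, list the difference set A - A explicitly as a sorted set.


A - A = {a - a' : a, a' ∈ A}.
Compute a - a' for each ordered pair (a, a'):
a = -2: -2--2=0, -2-5=-7, -2-8=-10
a = 5: 5--2=7, 5-5=0, 5-8=-3
a = 8: 8--2=10, 8-5=3, 8-8=0
Collecting distinct values (and noting 0 appears from a-a):
A - A = {-10, -7, -3, 0, 3, 7, 10}
|A - A| = 7

A - A = {-10, -7, -3, 0, 3, 7, 10}


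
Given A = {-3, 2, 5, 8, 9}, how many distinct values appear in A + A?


A + A = {a + a' : a, a' ∈ A}; |A| = 5.
General bounds: 2|A| - 1 ≤ |A + A| ≤ |A|(|A|+1)/2, i.e. 9 ≤ |A + A| ≤ 15.
Lower bound 2|A|-1 is attained iff A is an arithmetic progression.
Enumerate sums a + a' for a ≤ a' (symmetric, so this suffices):
a = -3: -3+-3=-6, -3+2=-1, -3+5=2, -3+8=5, -3+9=6
a = 2: 2+2=4, 2+5=7, 2+8=10, 2+9=11
a = 5: 5+5=10, 5+8=13, 5+9=14
a = 8: 8+8=16, 8+9=17
a = 9: 9+9=18
Distinct sums: {-6, -1, 2, 4, 5, 6, 7, 10, 11, 13, 14, 16, 17, 18}
|A + A| = 14

|A + A| = 14


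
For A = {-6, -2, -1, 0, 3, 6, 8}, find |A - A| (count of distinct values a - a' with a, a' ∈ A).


A - A = {a - a' : a, a' ∈ A}; |A| = 7.
Bounds: 2|A|-1 ≤ |A - A| ≤ |A|² - |A| + 1, i.e. 13 ≤ |A - A| ≤ 43.
Note: 0 ∈ A - A always (from a - a). The set is symmetric: if d ∈ A - A then -d ∈ A - A.
Enumerate nonzero differences d = a - a' with a > a' (then include -d):
Positive differences: {1, 2, 3, 4, 5, 6, 7, 8, 9, 10, 12, 14}
Full difference set: {0} ∪ (positive diffs) ∪ (negative diffs).
|A - A| = 1 + 2·12 = 25 (matches direct enumeration: 25).

|A - A| = 25


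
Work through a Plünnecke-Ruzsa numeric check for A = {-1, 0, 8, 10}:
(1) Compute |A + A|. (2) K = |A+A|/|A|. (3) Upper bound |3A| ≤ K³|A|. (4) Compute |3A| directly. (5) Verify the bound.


|A| = 4.
Step 1: Compute A + A by enumerating all 16 pairs.
A + A = {-2, -1, 0, 7, 8, 9, 10, 16, 18, 20}, so |A + A| = 10.
Step 2: Doubling constant K = |A + A|/|A| = 10/4 = 10/4 ≈ 2.5000.
Step 3: Plünnecke-Ruzsa gives |3A| ≤ K³·|A| = (2.5000)³ · 4 ≈ 62.5000.
Step 4: Compute 3A = A + A + A directly by enumerating all triples (a,b,c) ∈ A³; |3A| = 19.
Step 5: Check 19 ≤ 62.5000? Yes ✓.

K = 10/4, Plünnecke-Ruzsa bound K³|A| ≈ 62.5000, |3A| = 19, inequality holds.


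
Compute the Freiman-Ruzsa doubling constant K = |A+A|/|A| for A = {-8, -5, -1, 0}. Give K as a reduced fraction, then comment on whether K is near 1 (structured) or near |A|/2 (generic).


|A| = 4.
Compute A + A by enumerating all 16 pairs.
A + A = {-16, -13, -10, -9, -8, -6, -5, -2, -1, 0}, so |A + A| = 10.
K = |A + A| / |A| = 10/4 = 5/2 ≈ 2.5000.
Reference: AP of size 4 gives K = 7/4 ≈ 1.7500; a fully generic set of size 4 gives K ≈ 2.5000.

|A| = 4, |A + A| = 10, K = 10/4 = 5/2.


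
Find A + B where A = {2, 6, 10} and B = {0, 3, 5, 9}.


A + B = {a + b : a ∈ A, b ∈ B}.
Enumerate all |A|·|B| = 3·4 = 12 pairs (a, b) and collect distinct sums.
a = 2: 2+0=2, 2+3=5, 2+5=7, 2+9=11
a = 6: 6+0=6, 6+3=9, 6+5=11, 6+9=15
a = 10: 10+0=10, 10+3=13, 10+5=15, 10+9=19
Collecting distinct sums: A + B = {2, 5, 6, 7, 9, 10, 11, 13, 15, 19}
|A + B| = 10

A + B = {2, 5, 6, 7, 9, 10, 11, 13, 15, 19}


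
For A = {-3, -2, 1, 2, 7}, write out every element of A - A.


A - A = {a - a' : a, a' ∈ A}.
Compute a - a' for each ordered pair (a, a'):
a = -3: -3--3=0, -3--2=-1, -3-1=-4, -3-2=-5, -3-7=-10
a = -2: -2--3=1, -2--2=0, -2-1=-3, -2-2=-4, -2-7=-9
a = 1: 1--3=4, 1--2=3, 1-1=0, 1-2=-1, 1-7=-6
a = 2: 2--3=5, 2--2=4, 2-1=1, 2-2=0, 2-7=-5
a = 7: 7--3=10, 7--2=9, 7-1=6, 7-2=5, 7-7=0
Collecting distinct values (and noting 0 appears from a-a):
A - A = {-10, -9, -6, -5, -4, -3, -1, 0, 1, 3, 4, 5, 6, 9, 10}
|A - A| = 15

A - A = {-10, -9, -6, -5, -4, -3, -1, 0, 1, 3, 4, 5, 6, 9, 10}


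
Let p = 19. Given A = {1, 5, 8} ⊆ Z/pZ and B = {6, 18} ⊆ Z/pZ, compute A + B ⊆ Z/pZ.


Work in Z/19Z: reduce every sum a + b modulo 19.
Enumerate all 6 pairs:
a = 1: 1+6=7, 1+18=0
a = 5: 5+6=11, 5+18=4
a = 8: 8+6=14, 8+18=7
Distinct residues collected: {0, 4, 7, 11, 14}
|A + B| = 5 (out of 19 total residues).

A + B = {0, 4, 7, 11, 14}


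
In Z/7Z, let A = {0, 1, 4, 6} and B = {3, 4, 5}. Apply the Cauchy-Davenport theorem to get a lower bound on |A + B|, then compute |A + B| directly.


Cauchy-Davenport: |A + B| ≥ min(p, |A| + |B| - 1) for A, B nonempty in Z/pZ.
|A| = 4, |B| = 3, p = 7.
CD lower bound = min(7, 4 + 3 - 1) = min(7, 6) = 6.
Compute A + B mod 7 directly:
a = 0: 0+3=3, 0+4=4, 0+5=5
a = 1: 1+3=4, 1+4=5, 1+5=6
a = 4: 4+3=0, 4+4=1, 4+5=2
a = 6: 6+3=2, 6+4=3, 6+5=4
A + B = {0, 1, 2, 3, 4, 5, 6}, so |A + B| = 7.
Verify: 7 ≥ 6? Yes ✓.

CD lower bound = 6, actual |A + B| = 7.


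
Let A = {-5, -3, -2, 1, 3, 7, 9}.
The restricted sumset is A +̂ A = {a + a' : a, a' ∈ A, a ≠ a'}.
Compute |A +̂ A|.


Restricted sumset: A +̂ A = {a + a' : a ∈ A, a' ∈ A, a ≠ a'}.
Equivalently, take A + A and drop any sum 2a that is achievable ONLY as a + a for a ∈ A (i.e. sums representable only with equal summands).
Enumerate pairs (a, a') with a < a' (symmetric, so each unordered pair gives one sum; this covers all a ≠ a'):
  -5 + -3 = -8
  -5 + -2 = -7
  -5 + 1 = -4
  -5 + 3 = -2
  -5 + 7 = 2
  -5 + 9 = 4
  -3 + -2 = -5
  -3 + 1 = -2
  -3 + 3 = 0
  -3 + 7 = 4
  -3 + 9 = 6
  -2 + 1 = -1
  -2 + 3 = 1
  -2 + 7 = 5
  -2 + 9 = 7
  1 + 3 = 4
  1 + 7 = 8
  1 + 9 = 10
  3 + 7 = 10
  3 + 9 = 12
  7 + 9 = 16
Collected distinct sums: {-8, -7, -5, -4, -2, -1, 0, 1, 2, 4, 5, 6, 7, 8, 10, 12, 16}
|A +̂ A| = 17
(Reference bound: |A +̂ A| ≥ 2|A| - 3 for |A| ≥ 2, with |A| = 7 giving ≥ 11.)

|A +̂ A| = 17
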